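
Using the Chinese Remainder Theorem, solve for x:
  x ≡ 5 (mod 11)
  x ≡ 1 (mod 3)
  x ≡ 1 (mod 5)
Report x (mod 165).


Moduli 11, 3, 5 are pairwise coprime; by CRT there is a unique solution modulo M = 11 · 3 · 5 = 165.
Solve pairwise, accumulating the modulus:
  Start with x ≡ 5 (mod 11).
  Combine with x ≡ 1 (mod 3): since gcd(11, 3) = 1, we get a unique residue mod 33.
    Write x = 5 + 11·t and substitute into x ≡ 1 (mod 3): 11·t ≡ 1 − 5 = -4 (mod 3).
    Reduce coefficients mod 3: 2·t ≡ 2 (mod 3).
    The inverse of 2 mod 3 is 2 (since 2·2 = 4 = 1·3 + 1), so t ≡ 2·2 = 4 ≡ 1 (mod 3).
    Then x = 5 + 11·1 = 16, valid modulo lcm(11, 3) = 33: x ≡ 16 (mod 33).
  Combine with x ≡ 1 (mod 5): since gcd(33, 5) = 1, we get a unique residue mod 165.
    Write x = 16 + 33·t and substitute into x ≡ 1 (mod 5): 33·t ≡ 1 − 16 = -15 (mod 5).
    Reduce coefficients mod 5: 3·t ≡ 0 (mod 5).
    The inverse of 3 mod 5 is 2 (since 3·2 = 6 = 1·5 + 1), so t ≡ 2·0 = 0 ≡ 0 (mod 5).
    Then x = 16 + 33·0 = 16, valid modulo lcm(33, 5) = 165: x ≡ 16 (mod 165).
Verify: 16 mod 11 = 5 ✓, 16 mod 3 = 1 ✓, 16 mod 5 = 1 ✓.

x ≡ 16 (mod 165).


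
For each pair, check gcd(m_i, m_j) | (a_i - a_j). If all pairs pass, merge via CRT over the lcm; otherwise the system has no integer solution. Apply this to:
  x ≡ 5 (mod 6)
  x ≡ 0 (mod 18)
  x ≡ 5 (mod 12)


Moduli 6, 18, 12 are not pairwise coprime, so CRT works modulo lcm(m_i) when all pairwise compatibility conditions hold.
Pairwise compatibility: gcd(m_i, m_j) must divide a_i - a_j for every pair.
Merge one congruence at a time:
  Start: x ≡ 5 (mod 6).
  Combine with x ≡ 0 (mod 18): gcd(6, 18) = 6, and 0 - 5 = -5 is NOT divisible by 6.
    ⇒ system is inconsistent (no integer solution).

No solution (the system is inconsistent).


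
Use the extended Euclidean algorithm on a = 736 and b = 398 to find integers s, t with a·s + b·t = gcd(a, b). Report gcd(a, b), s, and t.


Euclidean algorithm on (736, 398) — divide until remainder is 0:
  736 = 1 · 398 + 338
  398 = 1 · 338 + 60
  338 = 5 · 60 + 38
  60 = 1 · 38 + 22
  38 = 1 · 22 + 16
  22 = 1 · 16 + 6
  16 = 2 · 6 + 4
  6 = 1 · 4 + 2
  4 = 2 · 2 + 0
gcd(736, 398) = 2.
Track Bezout coefficients alongside the remainders: start with r₀ = 736 = a·1 + b·0 (s = 1, t = 0) and r₁ = 398 = a·0 + b·1 (s = 0, t = 1); each new remainder r_{k+1} = r_{k-1} − q_k·r_k inherits s_{k+1} = s_{k-1} − q_k·s_k, t_{k+1} = t_{k-1} − q_k·t_k, so r_k = a·s_k + b·t_k at every step:
  q = 1: r = 338, s = 1 − 1·0 = 1, t = 0 − 1·1 = -1  (check: 736·1 + 398·(-1) = 338)
  q = 1: r = 60, s = 0 − 1·1 = -1, t = 1 − 1·(-1) = 2  (check: 736·(-1) + 398·2 = 60)
  q = 5: r = 38, s = 1 − 5·(-1) = 6, t = -1 − 5·2 = -11  (check: 736·6 + 398·(-11) = 38)
  q = 1: r = 22, s = -1 − 1·6 = -7, t = 2 − 1·(-11) = 13  (check: 736·(-7) + 398·13 = 22)
  q = 1: r = 16, s = 6 − 1·(-7) = 13, t = -11 − 1·13 = -24  (check: 736·13 + 398·(-24) = 16)
  q = 1: r = 6, s = -7 − 1·13 = -20, t = 13 − 1·(-24) = 37  (check: 736·(-20) + 398·37 = 6)
  q = 2: r = 4, s = 13 − 2·(-20) = 53, t = -24 − 2·37 = -98  (check: 736·53 + 398·(-98) = 4)
  q = 1: r = 2, s = -20 − 1·53 = -73, t = 37 − 1·(-98) = 135  (check: 736·(-73) + 398·135 = 2)
The row with r = 2 (the gcd) gives the Bezout coefficients s = -73, t = 135.
Result: 736 · (-73) + 398 · (135) = 2.

gcd(736, 398) = 2; s = -73, t = 135 (check: 736·(-73) + 398·135 = 2).


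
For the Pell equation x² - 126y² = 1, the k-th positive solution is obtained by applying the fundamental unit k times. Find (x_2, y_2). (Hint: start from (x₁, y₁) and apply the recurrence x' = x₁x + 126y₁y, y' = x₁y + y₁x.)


Step 1: Find the fundamental solution (x₁, y₁) of x² - 126y² = 1.
  Expand √126 as a continued fraction. a₀ = ⌊√126⌋ = 11; iterate m_{k+1} = d_k·a_k − m_k, d_{k+1} = (126 − m_{k+1}²)/d_k, a_{k+1} = ⌊(a₀ + m_{k+1})/d_{k+1}⌋ (starting m₀ = 0, d₀ = 1), with convergents p_k = a_k·p_{k-1} + p_{k-2}, q_k = a_k·q_{k-1} + q_{k-2} (p₋₁ = 1, q₋₁ = 0):
  k = 0: a₀ = 11; p₀/q₀ = 11/1; p₀² − 126·q₀² = 121 − 126 = -5.
  k = 1: m = 11, d = 5, a = ⌊(11 + 11)/5⌋ = 4; p/q = (4·11 + 1)/(4·1 + 0) = 45/4; p² − 126·q² = 2025 − 2016 = 9.
  k = 2: m = 9, d = 9, a = ⌊(11 + 9)/9⌋ = 2; p/q = (2·45 + 11)/(2·4 + 1) = 101/9; p² − 126·q² = 10201 − 10206 = -5.
  k = 3: m = 9, d = 5, a = ⌊(11 + 9)/5⌋ = 4; p/q = (4·101 + 45)/(4·9 + 4) = 449/40; p² − 126·q² = 201601 − 201600 = 1.
  The first convergent with p² − 126·q² = 1 gives the fundamental solution (x₁, y₁) = (449, 40).
Step 2: Apply the recurrence (x_{n+1}, y_{n+1}) = (x₁x_n + 126y₁y_n, x₁y_n + y₁x_n) repeatedly.
  From (x_1, y_1) = (449, 40): x_2 = 449·449 + 126·40·40 = 403201; y_2 = 449·40 + 40·449 = 35920.
Step 3: Verify x_2² - 126·y_2² = 162571046401 - 162571046400 = 1 (should be 1). ✓

(x_1, y_1) = (449, 40); (x_2, y_2) = (403201, 35920).


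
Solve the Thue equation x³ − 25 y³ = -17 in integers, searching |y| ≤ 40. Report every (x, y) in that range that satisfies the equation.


The equation is x³ - 25y³ = -17. For fixed y, x³ = 25·y³ − 17, so a solution requires the RHS to be a perfect cube.
Strategy: iterate y from -40 to 40, compute RHS = 25·y³ − 17, and check whether it is a (positive or negative) perfect cube.
Check small values of y:
  y = 0: RHS = -17 is not a perfect cube.
  y = 1: RHS = 8 = (2)³ ⇒ x = 2 works.
  y = -1: RHS = -42 is not a perfect cube.
  y = 2: RHS = 183 is not a perfect cube.
  y = -2: RHS = -217 is not a perfect cube.
  y = 3: RHS = 658 is not a perfect cube.
  y = -3: RHS = -692 is not a perfect cube.
Continuing the search up to |y| = 40 finds no further solutions beyond those listed.
Collected solutions: (2, 1).

Solutions (with |y| ≤ 40): (2, 1).


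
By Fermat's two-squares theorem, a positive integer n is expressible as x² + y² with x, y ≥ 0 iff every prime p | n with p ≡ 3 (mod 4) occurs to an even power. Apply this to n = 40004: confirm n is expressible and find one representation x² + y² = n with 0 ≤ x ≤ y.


Step 1: Factor n = 40004 = 2^2 · 73 · 137.
Step 2: Check the mod-4 condition on each prime factor: 2 = 2 (special); 73 ≡ 1 (mod 4), exponent 1; 137 ≡ 1 (mod 4), exponent 1.
All primes ≡ 3 (mod 4) appear to even exponent (or don't appear), so by the two-squares theorem n IS expressible as a sum of two squares.
Step 3: Build a representation. Group n = k² · m with k = 2 and m = 73 · 137 = 10001 (a product of primes ≡ 1 (mod 4)); a representation of m scales to one of n via (k·x)² + (k·y)² = k²(x² + y²). Each prime p ≡ 1 (mod 4) is itself a sum of two squares; find a² by testing p − a² for a perfect square:
  73: 73 − 1² = 72, 73 − 2² = 69, 73 − 3² = 64 = 8² ⇒ 73 = 3² + 8².
  137: 137 − 1² = 136, 137 − 2² = 133, 137 − 3² = 128, 137 − 4² = 121 = 11² ⇒ 137 = 4² + 11².
  Combine using the Brahmagupta–Fibonacci identity (a² + b²)(c² + d²) = (ac − bd)² + (ad + bc)² = (ac + bd)² + (ad − bc)²:
  73 · 137 = 10001: from (3² + 8²)(4² + 11²), take (3·4 − 8·11, 3·11 + 8·4) = (12 − 88, 33 + 32) = (-76, 65); dropping signs (only squares matter) gives (76, 65); check 76² + 65² = 5776 + 4225 = 10001 ✓.
  Scale by k = 2: (2·76, 2·65) = (152, 130).
Step 4: Order so x ≤ y and verify: 130² + 152² = 16900 + 23104 = 40004 = n. ✓

n = 40004 = 130² + 152² (one valid representation with x ≤ y).


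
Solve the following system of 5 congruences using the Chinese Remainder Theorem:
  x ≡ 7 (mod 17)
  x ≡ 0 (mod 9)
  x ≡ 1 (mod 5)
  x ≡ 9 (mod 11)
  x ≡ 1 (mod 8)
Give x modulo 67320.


Product of moduli M = 17 · 9 · 5 · 11 · 8 = 67320.
Merge one congruence at a time:
  Start: x ≡ 7 (mod 17).
  Combine with x ≡ 0 (mod 9); new modulus lcm = 153.
    Write x = 7 + 17·t and substitute into x ≡ 0 (mod 9): 17·t ≡ 0 − 7 = -7 (mod 9).
    Reduce coefficients mod 9: 8·t ≡ 2 (mod 9).
    The inverse of 8 mod 9 is 8 (since 8·8 = 64 = 7·9 + 1), so t ≡ 8·2 = 16 ≡ 7 (mod 9).
    Then x = 7 + 17·7 = 126, valid modulo lcm(17, 9) = 153: x ≡ 126 (mod 153).
  Combine with x ≡ 1 (mod 5); new modulus lcm = 765.
    Write x = 126 + 153·t and substitute into x ≡ 1 (mod 5): 153·t ≡ 1 − 126 = -125 (mod 5).
    Reduce coefficients mod 5: 3·t ≡ 0 (mod 5).
    The inverse of 3 mod 5 is 2 (since 3·2 = 6 = 1·5 + 1), so t ≡ 2·0 = 0 ≡ 0 (mod 5).
    Then x = 126 + 153·0 = 126, valid modulo lcm(153, 5) = 765: x ≡ 126 (mod 765).
  Combine with x ≡ 9 (mod 11); new modulus lcm = 8415.
    Write x = 126 + 765·t and substitute into x ≡ 9 (mod 11): 765·t ≡ 9 − 126 = -117 (mod 11).
    Reduce coefficients mod 11: 6·t ≡ 4 (mod 11).
    The inverse of 6 mod 11 is 2 (since 6·2 = 12 = 1·11 + 1), so t ≡ 2·4 = 8 ≡ 8 (mod 11).
    Then x = 126 + 765·8 = 6246, valid modulo lcm(765, 11) = 8415: x ≡ 6246 (mod 8415).
  Combine with x ≡ 1 (mod 8); new modulus lcm = 67320.
    Write x = 6246 + 8415·t and substitute into x ≡ 1 (mod 8): 8415·t ≡ 1 − 6246 = -6245 (mod 8).
    Reduce coefficients mod 8: 7·t ≡ 3 (mod 8).
    The inverse of 7 mod 8 is 7 (since 7·7 = 49 = 6·8 + 1), so t ≡ 7·3 = 21 ≡ 5 (mod 8).
    Then x = 6246 + 8415·5 = 48321, valid modulo lcm(8415, 8) = 67320: x ≡ 48321 (mod 67320).
Verify against each original: 48321 mod 17 = 7, 48321 mod 9 = 0, 48321 mod 5 = 1, 48321 mod 11 = 9, 48321 mod 8 = 1.

x ≡ 48321 (mod 67320).


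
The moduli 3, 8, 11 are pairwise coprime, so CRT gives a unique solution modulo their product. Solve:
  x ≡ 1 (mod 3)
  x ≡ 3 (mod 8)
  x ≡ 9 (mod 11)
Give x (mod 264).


Moduli 3, 8, 11 are pairwise coprime; by CRT there is a unique solution modulo M = 3 · 8 · 11 = 264.
Solve pairwise, accumulating the modulus:
  Start with x ≡ 1 (mod 3).
  Combine with x ≡ 3 (mod 8): since gcd(3, 8) = 1, we get a unique residue mod 24.
    Write x = 1 + 3·t and substitute into x ≡ 3 (mod 8): 3·t ≡ 3 − 1 = 2 (mod 8).
    The inverse of 3 mod 8 is 3 (since 3·3 = 9 = 1·8 + 1), so t ≡ 3·2 = 6 ≡ 6 (mod 8).
    Then x = 1 + 3·6 = 19, valid modulo lcm(3, 8) = 24: x ≡ 19 (mod 24).
  Combine with x ≡ 9 (mod 11): since gcd(24, 11) = 1, we get a unique residue mod 264.
    Write x = 19 + 24·t and substitute into x ≡ 9 (mod 11): 24·t ≡ 9 − 19 = -10 (mod 11).
    Reduce coefficients mod 11: 2·t ≡ 1 (mod 11).
    The inverse of 2 mod 11 is 6 (since 2·6 = 12 = 1·11 + 1), so t ≡ 6·1 = 6 ≡ 6 (mod 11).
    Then x = 19 + 24·6 = 163, valid modulo lcm(24, 11) = 264: x ≡ 163 (mod 264).
Verify: 163 mod 3 = 1 ✓, 163 mod 8 = 3 ✓, 163 mod 11 = 9 ✓.

x ≡ 163 (mod 264).


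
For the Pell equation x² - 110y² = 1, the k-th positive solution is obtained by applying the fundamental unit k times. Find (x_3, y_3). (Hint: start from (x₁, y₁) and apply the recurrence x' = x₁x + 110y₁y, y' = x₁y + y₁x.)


Step 1: Find the fundamental solution (x₁, y₁) of x² - 110y² = 1.
  Expand √110 as a continued fraction. a₀ = ⌊√110⌋ = 10; iterate m_{k+1} = d_k·a_k − m_k, d_{k+1} = (110 − m_{k+1}²)/d_k, a_{k+1} = ⌊(a₀ + m_{k+1})/d_{k+1}⌋ (starting m₀ = 0, d₀ = 1), with convergents p_k = a_k·p_{k-1} + p_{k-2}, q_k = a_k·q_{k-1} + q_{k-2} (p₋₁ = 1, q₋₁ = 0):
  k = 0: a₀ = 10; p₀/q₀ = 10/1; p₀² − 110·q₀² = 100 − 110 = -10.
  k = 1: m = 10, d = 10, a = ⌊(10 + 10)/10⌋ = 2; p/q = (2·10 + 1)/(2·1 + 0) = 21/2; p² − 110·q² = 441 − 440 = 1.
  The first convergent with p² − 110·q² = 1 gives the fundamental solution (x₁, y₁) = (21, 2).
Step 2: Apply the recurrence (x_{n+1}, y_{n+1}) = (x₁x_n + 110y₁y_n, x₁y_n + y₁x_n) repeatedly.
  From (x_1, y_1) = (21, 2): x_2 = 21·21 + 110·2·2 = 881; y_2 = 21·2 + 2·21 = 84.
  From (x_2, y_2) = (881, 84): x_3 = 21·881 + 110·2·84 = 36981; y_3 = 21·84 + 2·881 = 3526.
Step 3: Verify x_3² - 110·y_3² = 1367594361 - 1367594360 = 1 (should be 1). ✓

(x_1, y_1) = (21, 2); (x_3, y_3) = (36981, 3526).


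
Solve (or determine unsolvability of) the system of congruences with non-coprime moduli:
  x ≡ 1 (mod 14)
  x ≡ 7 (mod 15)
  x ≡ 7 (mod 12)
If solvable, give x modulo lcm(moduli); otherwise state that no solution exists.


Moduli 14, 15, 12 are not pairwise coprime, so CRT works modulo lcm(m_i) when all pairwise compatibility conditions hold.
Pairwise compatibility: gcd(m_i, m_j) must divide a_i - a_j for every pair.
Merge one congruence at a time:
  Start: x ≡ 1 (mod 14).
  Combine with x ≡ 7 (mod 15): gcd(14, 15) = 1; 7 - 1 = 6, which IS divisible by 1, so compatible.
    Write x = 1 + 14·t and substitute into x ≡ 7 (mod 15): 14·t ≡ 7 − 1 = 6 (mod 15).
    The inverse of 14 mod 15 is 14 (since 14·14 = 196 = 13·15 + 1), so t ≡ 14·6 = 84 ≡ 9 (mod 15).
    Then x = 1 + 14·9 = 127, valid modulo lcm(14, 15) = 210: x ≡ 127 (mod 210).
  Combine with x ≡ 7 (mod 12): gcd(210, 12) = 6; 7 - 127 = -120, which IS divisible by 6, so compatible.
    Write x = 127 + 210·t and substitute into x ≡ 7 (mod 12): 210·t ≡ 7 − 127 = -120 (mod 12).
    Divide the congruence (and modulus) by g = 6: 35·t ≡ -20 (mod 2).
    Reduce coefficients mod 2: 1·t ≡ 0 (mod 2).
    So t ≡ 0 (mod 2).
    Then x = 127 + 210·0 = 127, valid modulo lcm(210, 12) = 420: x ≡ 127 (mod 420).
Verify: 127 mod 14 = 1, 127 mod 15 = 7, 127 mod 12 = 7.

x ≡ 127 (mod 420).


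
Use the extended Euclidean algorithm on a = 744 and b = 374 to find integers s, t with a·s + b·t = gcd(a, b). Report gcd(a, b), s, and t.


Euclidean algorithm on (744, 374) — divide until remainder is 0:
  744 = 1 · 374 + 370
  374 = 1 · 370 + 4
  370 = 92 · 4 + 2
  4 = 2 · 2 + 0
gcd(744, 374) = 2.
Track Bezout coefficients alongside the remainders: start with r₀ = 744 = a·1 + b·0 (s = 1, t = 0) and r₁ = 374 = a·0 + b·1 (s = 0, t = 1); each new remainder r_{k+1} = r_{k-1} − q_k·r_k inherits s_{k+1} = s_{k-1} − q_k·s_k, t_{k+1} = t_{k-1} − q_k·t_k, so r_k = a·s_k + b·t_k at every step:
  q = 1: r = 370, s = 1 − 1·0 = 1, t = 0 − 1·1 = -1  (check: 744·1 + 374·(-1) = 370)
  q = 1: r = 4, s = 0 − 1·1 = -1, t = 1 − 1·(-1) = 2  (check: 744·(-1) + 374·2 = 4)
  q = 92: r = 2, s = 1 − 92·(-1) = 93, t = -1 − 92·2 = -185  (check: 744·93 + 374·(-185) = 2)
The row with r = 2 (the gcd) gives the Bezout coefficients s = 93, t = -185.
Result: 744 · (93) + 374 · (-185) = 2.

gcd(744, 374) = 2; s = 93, t = -185 (check: 744·93 + 374·(-185) = 2).


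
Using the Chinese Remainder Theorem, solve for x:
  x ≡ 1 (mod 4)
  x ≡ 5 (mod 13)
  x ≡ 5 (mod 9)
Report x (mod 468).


Moduli 4, 13, 9 are pairwise coprime; by CRT there is a unique solution modulo M = 4 · 13 · 9 = 468.
Solve pairwise, accumulating the modulus:
  Start with x ≡ 1 (mod 4).
  Combine with x ≡ 5 (mod 13): since gcd(4, 13) = 1, we get a unique residue mod 52.
    Write x = 1 + 4·t and substitute into x ≡ 5 (mod 13): 4·t ≡ 5 − 1 = 4 (mod 13).
    The inverse of 4 mod 13 is 10 (since 4·10 = 40 = 3·13 + 1), so t ≡ 10·4 = 40 ≡ 1 (mod 13).
    Then x = 1 + 4·1 = 5, valid modulo lcm(4, 13) = 52: x ≡ 5 (mod 52).
  Combine with x ≡ 5 (mod 9): since gcd(52, 9) = 1, we get a unique residue mod 468.
    Write x = 5 + 52·t and substitute into x ≡ 5 (mod 9): 52·t ≡ 5 − 5 = 0 (mod 9).
    Reduce coefficients mod 9: 7·t ≡ 0 (mod 9).
    The inverse of 7 mod 9 is 4 (since 7·4 = 28 = 3·9 + 1), so t ≡ 4·0 = 0 ≡ 0 (mod 9).
    Then x = 5 + 52·0 = 5, valid modulo lcm(52, 9) = 468: x ≡ 5 (mod 468).
Verify: 5 mod 4 = 1 ✓, 5 mod 13 = 5 ✓, 5 mod 9 = 5 ✓.

x ≡ 5 (mod 468).


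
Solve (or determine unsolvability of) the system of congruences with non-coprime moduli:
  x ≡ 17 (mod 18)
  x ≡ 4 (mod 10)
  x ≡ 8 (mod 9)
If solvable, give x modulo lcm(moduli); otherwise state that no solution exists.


Moduli 18, 10, 9 are not pairwise coprime, so CRT works modulo lcm(m_i) when all pairwise compatibility conditions hold.
Pairwise compatibility: gcd(m_i, m_j) must divide a_i - a_j for every pair.
Merge one congruence at a time:
  Start: x ≡ 17 (mod 18).
  Combine with x ≡ 4 (mod 10): gcd(18, 10) = 2, and 4 - 17 = -13 is NOT divisible by 2.
    ⇒ system is inconsistent (no integer solution).

No solution (the system is inconsistent).


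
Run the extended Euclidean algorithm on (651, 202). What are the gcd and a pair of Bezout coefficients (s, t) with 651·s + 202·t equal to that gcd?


Euclidean algorithm on (651, 202) — divide until remainder is 0:
  651 = 3 · 202 + 45
  202 = 4 · 45 + 22
  45 = 2 · 22 + 1
  22 = 22 · 1 + 0
gcd(651, 202) = 1.
Track Bezout coefficients alongside the remainders: start with r₀ = 651 = a·1 + b·0 (s = 1, t = 0) and r₁ = 202 = a·0 + b·1 (s = 0, t = 1); each new remainder r_{k+1} = r_{k-1} − q_k·r_k inherits s_{k+1} = s_{k-1} − q_k·s_k, t_{k+1} = t_{k-1} − q_k·t_k, so r_k = a·s_k + b·t_k at every step:
  q = 3: r = 45, s = 1 − 3·0 = 1, t = 0 − 3·1 = -3  (check: 651·1 + 202·(-3) = 45)
  q = 4: r = 22, s = 0 − 4·1 = -4, t = 1 − 4·(-3) = 13  (check: 651·(-4) + 202·13 = 22)
  q = 2: r = 1, s = 1 − 2·(-4) = 9, t = -3 − 2·13 = -29  (check: 651·9 + 202·(-29) = 1)
The row with r = 1 (the gcd) gives the Bezout coefficients s = 9, t = -29.
Result: 651 · (9) + 202 · (-29) = 1.

gcd(651, 202) = 1; s = 9, t = -29 (check: 651·9 + 202·(-29) = 1).


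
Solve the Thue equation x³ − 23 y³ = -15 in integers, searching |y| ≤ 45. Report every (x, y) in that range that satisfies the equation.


The equation is x³ - 23y³ = -15. For fixed y, x³ = 23·y³ − 15, so a solution requires the RHS to be a perfect cube.
Strategy: iterate y from -45 to 45, compute RHS = 23·y³ − 15, and check whether it is a (positive or negative) perfect cube.
Check small values of y:
  y = 0: RHS = -15 is not a perfect cube.
  y = 1: RHS = 8 = (2)³ ⇒ x = 2 works.
  y = -1: RHS = -38 is not a perfect cube.
  y = 2: RHS = 169 is not a perfect cube.
  y = -2: RHS = -199 is not a perfect cube.
  y = 3: RHS = 606 is not a perfect cube.
  y = -3: RHS = -636 is not a perfect cube.
Continuing the search up to |y| = 45 finds no further solutions beyond those listed.
Collected solutions: (2, 1).

Solutions (with |y| ≤ 45): (2, 1).


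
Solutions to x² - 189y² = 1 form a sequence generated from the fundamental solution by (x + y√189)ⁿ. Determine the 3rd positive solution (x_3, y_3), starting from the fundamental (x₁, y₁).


Step 1: Find the fundamental solution (x₁, y₁) of x² - 189y² = 1.
  Expand √189 as a continued fraction. a₀ = ⌊√189⌋ = 13; iterate m_{k+1} = d_k·a_k − m_k, d_{k+1} = (189 − m_{k+1}²)/d_k, a_{k+1} = ⌊(a₀ + m_{k+1})/d_{k+1}⌋ (starting m₀ = 0, d₀ = 1), with convergents p_k = a_k·p_{k-1} + p_{k-2}, q_k = a_k·q_{k-1} + q_{k-2} (p₋₁ = 1, q₋₁ = 0):
  k = 0: a₀ = 13; p₀/q₀ = 13/1; p₀² − 189·q₀² = 169 − 189 = -20.
  k = 1: m = 13, d = 20, a = ⌊(13 + 13)/20⌋ = 1; p/q = (1·13 + 1)/(1·1 + 0) = 14/1; p² − 189·q² = 196 − 189 = 7.
  k = 2: m = 7, d = 7, a = ⌊(13 + 7)/7⌋ = 2; p/q = (2·14 + 13)/(2·1 + 1) = 41/3; p² − 189·q² = 1681 − 1701 = -20.
  k = 3: m = 7, d = 20, a = ⌊(13 + 7)/20⌋ = 1; p/q = (1·41 + 14)/(1·3 + 1) = 55/4; p² − 189·q² = 3025 − 3024 = 1.
  The first convergent with p² − 189·q² = 1 gives the fundamental solution (x₁, y₁) = (55, 4).
Step 2: Apply the recurrence (x_{n+1}, y_{n+1}) = (x₁x_n + 189y₁y_n, x₁y_n + y₁x_n) repeatedly.
  From (x_1, y_1) = (55, 4): x_2 = 55·55 + 189·4·4 = 6049; y_2 = 55·4 + 4·55 = 440.
  From (x_2, y_2) = (6049, 440): x_3 = 55·6049 + 189·4·440 = 665335; y_3 = 55·440 + 4·6049 = 48396.
Step 3: Verify x_3² - 189·y_3² = 442670662225 - 442670662224 = 1 (should be 1). ✓

(x_1, y_1) = (55, 4); (x_3, y_3) = (665335, 48396).


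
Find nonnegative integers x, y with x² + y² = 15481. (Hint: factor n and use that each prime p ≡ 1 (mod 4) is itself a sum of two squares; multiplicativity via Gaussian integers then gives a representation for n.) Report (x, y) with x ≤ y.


Step 1: Factor n = 15481 = 113 · 137.
Step 2: Check the mod-4 condition on each prime factor: 113 ≡ 1 (mod 4), exponent 1; 137 ≡ 1 (mod 4), exponent 1.
All primes ≡ 3 (mod 4) appear to even exponent (or don't appear), so by the two-squares theorem n IS expressible as a sum of two squares.
Step 3: Build a representation. Here n = 113 · 137 is a product of primes ≡ 1 (mod 4). Each prime p ≡ 1 (mod 4) is itself a sum of two squares; find a² by testing p − a² for a perfect square:
  113: 113 − 1² = 112, 113 − 2² = 109, 113 − 3² = 104, 113 − 4² = 97, 113 − 5² = 88, 113 − 6² = 77, 113 − 7² = 64 = 8² ⇒ 113 = 7² + 8².
  137: 137 − 1² = 136, 137 − 2² = 133, 137 − 3² = 128, 137 − 4² = 121 = 11² ⇒ 137 = 4² + 11².
  Combine using the Brahmagupta–Fibonacci identity (a² + b²)(c² + d²) = (ac − bd)² + (ad + bc)² = (ac + bd)² + (ad − bc)²:
  113 · 137 = 15481: from (7² + 8²)(4² + 11²), take (7·4 − 8·11, 7·11 + 8·4) = (28 − 88, 77 + 32) = (-60, 109); dropping signs (only squares matter) gives (60, 109); check 60² + 109² = 3600 + 11881 = 15481 ✓.
Step 4: Order so x ≤ y and verify: 60² + 109² = 3600 + 11881 = 15481 = n. ✓

n = 15481 = 60² + 109² (one valid representation with x ≤ y).


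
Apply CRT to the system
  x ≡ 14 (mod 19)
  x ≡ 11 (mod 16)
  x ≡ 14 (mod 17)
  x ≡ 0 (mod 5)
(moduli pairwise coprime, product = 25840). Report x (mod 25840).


Product of moduli M = 19 · 16 · 17 · 5 = 25840.
Merge one congruence at a time:
  Start: x ≡ 14 (mod 19).
  Combine with x ≡ 11 (mod 16); new modulus lcm = 304.
    Write x = 14 + 19·t and substitute into x ≡ 11 (mod 16): 19·t ≡ 11 − 14 = -3 (mod 16).
    Reduce coefficients mod 16: 3·t ≡ 13 (mod 16).
    The inverse of 3 mod 16 is 11 (since 3·11 = 33 = 2·16 + 1), so t ≡ 11·13 = 143 ≡ 15 (mod 16).
    Then x = 14 + 19·15 = 299, valid modulo lcm(19, 16) = 304: x ≡ 299 (mod 304).
  Combine with x ≡ 14 (mod 17); new modulus lcm = 5168.
    Write x = 299 + 304·t and substitute into x ≡ 14 (mod 17): 304·t ≡ 14 − 299 = -285 (mod 17).
    Reduce coefficients mod 17: 15·t ≡ 4 (mod 17).
    The inverse of 15 mod 17 is 8 (since 15·8 = 120 = 7·17 + 1), so t ≡ 8·4 = 32 ≡ 15 (mod 17).
    Then x = 299 + 304·15 = 4859, valid modulo lcm(304, 17) = 5168: x ≡ 4859 (mod 5168).
  Combine with x ≡ 0 (mod 5); new modulus lcm = 25840.
    Write x = 4859 + 5168·t and substitute into x ≡ 0 (mod 5): 5168·t ≡ 0 − 4859 = -4859 (mod 5).
    Reduce coefficients mod 5: 3·t ≡ 1 (mod 5).
    The inverse of 3 mod 5 is 2 (since 3·2 = 6 = 1·5 + 1), so t ≡ 2·1 = 2 ≡ 2 (mod 5).
    Then x = 4859 + 5168·2 = 15195, valid modulo lcm(5168, 5) = 25840: x ≡ 15195 (mod 25840).
Verify against each original: 15195 mod 19 = 14, 15195 mod 16 = 11, 15195 mod 17 = 14, 15195 mod 5 = 0.

x ≡ 15195 (mod 25840).


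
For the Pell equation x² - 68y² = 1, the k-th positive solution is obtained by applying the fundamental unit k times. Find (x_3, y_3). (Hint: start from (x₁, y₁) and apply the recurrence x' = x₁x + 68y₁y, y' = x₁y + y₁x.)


Step 1: Find the fundamental solution (x₁, y₁) of x² - 68y² = 1.
  Expand √68 as a continued fraction. a₀ = ⌊√68⌋ = 8; iterate m_{k+1} = d_k·a_k − m_k, d_{k+1} = (68 − m_{k+1}²)/d_k, a_{k+1} = ⌊(a₀ + m_{k+1})/d_{k+1}⌋ (starting m₀ = 0, d₀ = 1), with convergents p_k = a_k·p_{k-1} + p_{k-2}, q_k = a_k·q_{k-1} + q_{k-2} (p₋₁ = 1, q₋₁ = 0):
  k = 0: a₀ = 8; p₀/q₀ = 8/1; p₀² − 68·q₀² = 64 − 68 = -4.
  k = 1: m = 8, d = 4, a = ⌊(8 + 8)/4⌋ = 4; p/q = (4·8 + 1)/(4·1 + 0) = 33/4; p² − 68·q² = 1089 − 1088 = 1.
  The first convergent with p² − 68·q² = 1 gives the fundamental solution (x₁, y₁) = (33, 4).
Step 2: Apply the recurrence (x_{n+1}, y_{n+1}) = (x₁x_n + 68y₁y_n, x₁y_n + y₁x_n) repeatedly.
  From (x_1, y_1) = (33, 4): x_2 = 33·33 + 68·4·4 = 2177; y_2 = 33·4 + 4·33 = 264.
  From (x_2, y_2) = (2177, 264): x_3 = 33·2177 + 68·4·264 = 143649; y_3 = 33·264 + 4·2177 = 17420.
Step 3: Verify x_3² - 68·y_3² = 20635035201 - 20635035200 = 1 (should be 1). ✓

(x_1, y_1) = (33, 4); (x_3, y_3) = (143649, 17420).


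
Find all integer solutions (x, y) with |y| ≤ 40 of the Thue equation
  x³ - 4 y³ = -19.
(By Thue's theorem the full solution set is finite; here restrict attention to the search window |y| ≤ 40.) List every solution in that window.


The equation is x³ - 4y³ = -19. For fixed y, x³ = 4·y³ − 19, so a solution requires the RHS to be a perfect cube.
Strategy: iterate y from -40 to 40, compute RHS = 4·y³ − 19, and check whether it is a (positive or negative) perfect cube.
Check small values of y:
  y = 0: RHS = -19 is not a perfect cube.
  y = 1: RHS = -15 is not a perfect cube.
  y = -1: RHS = -23 is not a perfect cube.
  y = 2: RHS = 13 is not a perfect cube.
  y = -2: RHS = -51 is not a perfect cube.
  y = 3: RHS = 89 is not a perfect cube.
  y = -3: RHS = -127 is not a perfect cube.
Continuing the search up to |y| = 40 finds no solutions either.
No (x, y) in the scanned range satisfies the equation.

No integer solutions with |y| ≤ 40.


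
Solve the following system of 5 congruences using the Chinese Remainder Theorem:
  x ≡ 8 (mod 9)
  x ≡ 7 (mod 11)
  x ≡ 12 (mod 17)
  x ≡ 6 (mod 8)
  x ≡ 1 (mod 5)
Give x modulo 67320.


Product of moduli M = 9 · 11 · 17 · 8 · 5 = 67320.
Merge one congruence at a time:
  Start: x ≡ 8 (mod 9).
  Combine with x ≡ 7 (mod 11); new modulus lcm = 99.
    Write x = 8 + 9·t and substitute into x ≡ 7 (mod 11): 9·t ≡ 7 − 8 = -1 (mod 11).
    Reduce coefficients mod 11: 9·t ≡ 10 (mod 11).
    The inverse of 9 mod 11 is 5 (since 9·5 = 45 = 4·11 + 1), so t ≡ 5·10 = 50 ≡ 6 (mod 11).
    Then x = 8 + 9·6 = 62, valid modulo lcm(9, 11) = 99: x ≡ 62 (mod 99).
  Combine with x ≡ 12 (mod 17); new modulus lcm = 1683.
    Write x = 62 + 99·t and substitute into x ≡ 12 (mod 17): 99·t ≡ 12 − 62 = -50 (mod 17).
    Reduce coefficients mod 17: 14·t ≡ 1 (mod 17).
    The inverse of 14 mod 17 is 11 (since 14·11 = 154 = 9·17 + 1), so t ≡ 11·1 = 11 ≡ 11 (mod 17).
    Then x = 62 + 99·11 = 1151, valid modulo lcm(99, 17) = 1683: x ≡ 1151 (mod 1683).
  Combine with x ≡ 6 (mod 8); new modulus lcm = 13464.
    Write x = 1151 + 1683·t and substitute into x ≡ 6 (mod 8): 1683·t ≡ 6 − 1151 = -1145 (mod 8).
    Reduce coefficients mod 8: 3·t ≡ 7 (mod 8).
    The inverse of 3 mod 8 is 3 (since 3·3 = 9 = 1·8 + 1), so t ≡ 3·7 = 21 ≡ 5 (mod 8).
    Then x = 1151 + 1683·5 = 9566, valid modulo lcm(1683, 8) = 13464: x ≡ 9566 (mod 13464).
  Combine with x ≡ 1 (mod 5); new modulus lcm = 67320.
    Write x = 9566 + 13464·t and substitute into x ≡ 1 (mod 5): 13464·t ≡ 1 − 9566 = -9565 (mod 5).
    Reduce coefficients mod 5: 4·t ≡ 0 (mod 5).
    The inverse of 4 mod 5 is 4 (since 4·4 = 16 = 3·5 + 1), so t ≡ 4·0 = 0 ≡ 0 (mod 5).
    Then x = 9566 + 13464·0 = 9566, valid modulo lcm(13464, 5) = 67320: x ≡ 9566 (mod 67320).
Verify against each original: 9566 mod 9 = 8, 9566 mod 11 = 7, 9566 mod 17 = 12, 9566 mod 8 = 6, 9566 mod 5 = 1.

x ≡ 9566 (mod 67320).


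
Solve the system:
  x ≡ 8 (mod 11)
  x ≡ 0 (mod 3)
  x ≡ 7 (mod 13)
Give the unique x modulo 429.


Moduli 11, 3, 13 are pairwise coprime; by CRT there is a unique solution modulo M = 11 · 3 · 13 = 429.
Solve pairwise, accumulating the modulus:
  Start with x ≡ 8 (mod 11).
  Combine with x ≡ 0 (mod 3): since gcd(11, 3) = 1, we get a unique residue mod 33.
    Write x = 8 + 11·t and substitute into x ≡ 0 (mod 3): 11·t ≡ 0 − 8 = -8 (mod 3).
    Reduce coefficients mod 3: 2·t ≡ 1 (mod 3).
    The inverse of 2 mod 3 is 2 (since 2·2 = 4 = 1·3 + 1), so t ≡ 2·1 = 2 ≡ 2 (mod 3).
    Then x = 8 + 11·2 = 30, valid modulo lcm(11, 3) = 33: x ≡ 30 (mod 33).
  Combine with x ≡ 7 (mod 13): since gcd(33, 13) = 1, we get a unique residue mod 429.
    Write x = 30 + 33·t and substitute into x ≡ 7 (mod 13): 33·t ≡ 7 − 30 = -23 (mod 13).
    Reduce coefficients mod 13: 7·t ≡ 3 (mod 13).
    The inverse of 7 mod 13 is 2 (since 7·2 = 14 = 1·13 + 1), so t ≡ 2·3 = 6 ≡ 6 (mod 13).
    Then x = 30 + 33·6 = 228, valid modulo lcm(33, 13) = 429: x ≡ 228 (mod 429).
Verify: 228 mod 11 = 8 ✓, 228 mod 3 = 0 ✓, 228 mod 13 = 7 ✓.

x ≡ 228 (mod 429).


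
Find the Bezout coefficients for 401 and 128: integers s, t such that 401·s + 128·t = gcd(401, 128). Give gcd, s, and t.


Euclidean algorithm on (401, 128) — divide until remainder is 0:
  401 = 3 · 128 + 17
  128 = 7 · 17 + 9
  17 = 1 · 9 + 8
  9 = 1 · 8 + 1
  8 = 8 · 1 + 0
gcd(401, 128) = 1.
Track Bezout coefficients alongside the remainders: start with r₀ = 401 = a·1 + b·0 (s = 1, t = 0) and r₁ = 128 = a·0 + b·1 (s = 0, t = 1); each new remainder r_{k+1} = r_{k-1} − q_k·r_k inherits s_{k+1} = s_{k-1} − q_k·s_k, t_{k+1} = t_{k-1} − q_k·t_k, so r_k = a·s_k + b·t_k at every step:
  q = 3: r = 17, s = 1 − 3·0 = 1, t = 0 − 3·1 = -3  (check: 401·1 + 128·(-3) = 17)
  q = 7: r = 9, s = 0 − 7·1 = -7, t = 1 − 7·(-3) = 22  (check: 401·(-7) + 128·22 = 9)
  q = 1: r = 8, s = 1 − 1·(-7) = 8, t = -3 − 1·22 = -25  (check: 401·8 + 128·(-25) = 8)
  q = 1: r = 1, s = -7 − 1·8 = -15, t = 22 − 1·(-25) = 47  (check: 401·(-15) + 128·47 = 1)
The row with r = 1 (the gcd) gives the Bezout coefficients s = -15, t = 47.
Result: 401 · (-15) + 128 · (47) = 1.

gcd(401, 128) = 1; s = -15, t = 47 (check: 401·(-15) + 128·47 = 1).


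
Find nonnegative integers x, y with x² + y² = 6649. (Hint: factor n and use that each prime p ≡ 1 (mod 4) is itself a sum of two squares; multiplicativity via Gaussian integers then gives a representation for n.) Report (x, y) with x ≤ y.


Step 1: Factor n = 6649 = 61 · 109.
Step 2: Check the mod-4 condition on each prime factor: 61 ≡ 1 (mod 4), exponent 1; 109 ≡ 1 (mod 4), exponent 1.
All primes ≡ 3 (mod 4) appear to even exponent (or don't appear), so by the two-squares theorem n IS expressible as a sum of two squares.
Step 3: Build a representation. Here n = 61 · 109 is a product of primes ≡ 1 (mod 4). Each prime p ≡ 1 (mod 4) is itself a sum of two squares; find a² by testing p − a² for a perfect square:
  61: 61 − 1² = 60, 61 − 2² = 57, 61 − 3² = 52, 61 − 4² = 45, 61 − 5² = 36 = 6² ⇒ 61 = 5² + 6².
  109: 109 − 1² = 108, 109 − 2² = 105, 109 − 3² = 100 = 10² ⇒ 109 = 3² + 10².
  Combine using the Brahmagupta–Fibonacci identity (a² + b²)(c² + d²) = (ac − bd)² + (ad + bc)² = (ac + bd)² + (ad − bc)²:
  61 · 109 = 6649: from (5² + 6²)(3² + 10²), take (5·3 − 6·10, 5·10 + 6·3) = (15 − 60, 50 + 18) = (-45, 68); dropping signs (only squares matter) gives (45, 68); check 45² + 68² = 2025 + 4624 = 6649 ✓.
Step 4: Order so x ≤ y and verify: 45² + 68² = 2025 + 4624 = 6649 = n. ✓

n = 6649 = 45² + 68² (one valid representation with x ≤ y).


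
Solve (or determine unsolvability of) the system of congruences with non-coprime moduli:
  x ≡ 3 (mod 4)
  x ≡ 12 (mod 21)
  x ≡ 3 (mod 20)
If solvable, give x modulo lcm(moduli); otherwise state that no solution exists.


Moduli 4, 21, 20 are not pairwise coprime, so CRT works modulo lcm(m_i) when all pairwise compatibility conditions hold.
Pairwise compatibility: gcd(m_i, m_j) must divide a_i - a_j for every pair.
Merge one congruence at a time:
  Start: x ≡ 3 (mod 4).
  Combine with x ≡ 12 (mod 21): gcd(4, 21) = 1; 12 - 3 = 9, which IS divisible by 1, so compatible.
    Write x = 3 + 4·t and substitute into x ≡ 12 (mod 21): 4·t ≡ 12 − 3 = 9 (mod 21).
    The inverse of 4 mod 21 is 16 (since 4·16 = 64 = 3·21 + 1), so t ≡ 16·9 = 144 ≡ 18 (mod 21).
    Then x = 3 + 4·18 = 75, valid modulo lcm(4, 21) = 84: x ≡ 75 (mod 84).
  Combine with x ≡ 3 (mod 20): gcd(84, 20) = 4; 3 - 75 = -72, which IS divisible by 4, so compatible.
    Write x = 75 + 84·t and substitute into x ≡ 3 (mod 20): 84·t ≡ 3 − 75 = -72 (mod 20).
    Divide the congruence (and modulus) by g = 4: 21·t ≡ -18 (mod 5).
    Reduce coefficients mod 5: 1·t ≡ 2 (mod 5).
    So t ≡ 2 (mod 5).
    Then x = 75 + 84·2 = 243, valid modulo lcm(84, 20) = 420: x ≡ 243 (mod 420).
Verify: 243 mod 4 = 3, 243 mod 21 = 12, 243 mod 20 = 3.

x ≡ 243 (mod 420).


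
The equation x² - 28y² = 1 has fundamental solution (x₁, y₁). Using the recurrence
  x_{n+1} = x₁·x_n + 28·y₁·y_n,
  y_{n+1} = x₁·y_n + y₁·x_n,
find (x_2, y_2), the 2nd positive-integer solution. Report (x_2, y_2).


Step 1: Find the fundamental solution (x₁, y₁) of x² - 28y² = 1.
  Expand √28 as a continued fraction. a₀ = ⌊√28⌋ = 5; iterate m_{k+1} = d_k·a_k − m_k, d_{k+1} = (28 − m_{k+1}²)/d_k, a_{k+1} = ⌊(a₀ + m_{k+1})/d_{k+1}⌋ (starting m₀ = 0, d₀ = 1), with convergents p_k = a_k·p_{k-1} + p_{k-2}, q_k = a_k·q_{k-1} + q_{k-2} (p₋₁ = 1, q₋₁ = 0):
  k = 0: a₀ = 5; p₀/q₀ = 5/1; p₀² − 28·q₀² = 25 − 28 = -3.
  k = 1: m = 5, d = 3, a = ⌊(5 + 5)/3⌋ = 3; p/q = (3·5 + 1)/(3·1 + 0) = 16/3; p² − 28·q² = 256 − 252 = 4.
  k = 2: m = 4, d = 4, a = ⌊(5 + 4)/4⌋ = 2; p/q = (2·16 + 5)/(2·3 + 1) = 37/7; p² − 28·q² = 1369 − 1372 = -3.
  k = 3: m = 4, d = 3, a = ⌊(5 + 4)/3⌋ = 3; p/q = (3·37 + 16)/(3·7 + 3) = 127/24; p² − 28·q² = 16129 − 16128 = 1.
  The first convergent with p² − 28·q² = 1 gives the fundamental solution (x₁, y₁) = (127, 24).
Step 2: Apply the recurrence (x_{n+1}, y_{n+1}) = (x₁x_n + 28y₁y_n, x₁y_n + y₁x_n) repeatedly.
  From (x_1, y_1) = (127, 24): x_2 = 127·127 + 28·24·24 = 32257; y_2 = 127·24 + 24·127 = 6096.
Step 3: Verify x_2² - 28·y_2² = 1040514049 - 1040514048 = 1 (should be 1). ✓

(x_1, y_1) = (127, 24); (x_2, y_2) = (32257, 6096).


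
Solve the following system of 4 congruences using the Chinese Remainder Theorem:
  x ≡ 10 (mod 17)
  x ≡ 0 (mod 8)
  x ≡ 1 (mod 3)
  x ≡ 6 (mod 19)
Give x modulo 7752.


Product of moduli M = 17 · 8 · 3 · 19 = 7752.
Merge one congruence at a time:
  Start: x ≡ 10 (mod 17).
  Combine with x ≡ 0 (mod 8); new modulus lcm = 136.
    Write x = 10 + 17·t and substitute into x ≡ 0 (mod 8): 17·t ≡ 0 − 10 = -10 (mod 8).
    Reduce coefficients mod 8: 1·t ≡ 6 (mod 8).
    So t ≡ 6 (mod 8).
    Then x = 10 + 17·6 = 112, valid modulo lcm(17, 8) = 136: x ≡ 112 (mod 136).
  Combine with x ≡ 1 (mod 3); new modulus lcm = 408.
    Write x = 112 + 136·t and substitute into x ≡ 1 (mod 3): 136·t ≡ 1 − 112 = -111 (mod 3).
    Reduce coefficients mod 3: 1·t ≡ 0 (mod 3).
    So t ≡ 0 (mod 3).
    Then x = 112 + 136·0 = 112, valid modulo lcm(136, 3) = 408: x ≡ 112 (mod 408).
  Combine with x ≡ 6 (mod 19); new modulus lcm = 7752.
    Write x = 112 + 408·t and substitute into x ≡ 6 (mod 19): 408·t ≡ 6 − 112 = -106 (mod 19).
    Reduce coefficients mod 19: 9·t ≡ 8 (mod 19).
    The inverse of 9 mod 19 is 17 (since 9·17 = 153 = 8·19 + 1), so t ≡ 17·8 = 136 ≡ 3 (mod 19).
    Then x = 112 + 408·3 = 1336, valid modulo lcm(408, 19) = 7752: x ≡ 1336 (mod 7752).
Verify against each original: 1336 mod 17 = 10, 1336 mod 8 = 0, 1336 mod 3 = 1, 1336 mod 19 = 6.

x ≡ 1336 (mod 7752).


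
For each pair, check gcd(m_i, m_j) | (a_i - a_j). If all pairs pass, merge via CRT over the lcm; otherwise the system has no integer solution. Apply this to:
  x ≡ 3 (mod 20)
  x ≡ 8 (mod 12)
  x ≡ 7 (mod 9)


Moduli 20, 12, 9 are not pairwise coprime, so CRT works modulo lcm(m_i) when all pairwise compatibility conditions hold.
Pairwise compatibility: gcd(m_i, m_j) must divide a_i - a_j for every pair.
Merge one congruence at a time:
  Start: x ≡ 3 (mod 20).
  Combine with x ≡ 8 (mod 12): gcd(20, 12) = 4, and 8 - 3 = 5 is NOT divisible by 4.
    ⇒ system is inconsistent (no integer solution).

No solution (the system is inconsistent).


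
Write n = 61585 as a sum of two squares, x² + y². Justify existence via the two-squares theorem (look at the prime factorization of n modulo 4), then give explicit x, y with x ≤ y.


Step 1: Factor n = 61585 = 5 · 109 · 113.
Step 2: Check the mod-4 condition on each prime factor: 5 ≡ 1 (mod 4), exponent 1; 109 ≡ 1 (mod 4), exponent 1; 113 ≡ 1 (mod 4), exponent 1.
All primes ≡ 3 (mod 4) appear to even exponent (or don't appear), so by the two-squares theorem n IS expressible as a sum of two squares.
Step 3: Build a representation. Here n = 5 · 109 · 113 is a product of primes ≡ 1 (mod 4). Each prime p ≡ 1 (mod 4) is itself a sum of two squares; find a² by testing p − a² for a perfect square:
  5: 5 − 1² = 4 = 2² ⇒ 5 = 1² + 2².
  109: 109 − 1² = 108, 109 − 2² = 105, 109 − 3² = 100 = 10² ⇒ 109 = 3² + 10².
  113: 113 − 1² = 112, 113 − 2² = 109, 113 − 3² = 104, 113 − 4² = 97, 113 − 5² = 88, 113 − 6² = 77, 113 − 7² = 64 = 8² ⇒ 113 = 7² + 8².
  Combine using the Brahmagupta–Fibonacci identity (a² + b²)(c² + d²) = (ac − bd)² + (ad + bc)² = (ac + bd)² + (ad − bc)²:
  5 · 109 = 545: from (1² + 2²)(3² + 10²), take (1·3 − 2·10, 1·10 + 2·3) = (3 − 20, 10 + 6) = (-17, 16); dropping signs (only squares matter) gives (17, 16); check 17² + 16² = 289 + 256 = 545 ✓.
  545 · 113 = 61585: from (17² + 16²)(7² + 8²), take (17·7 − 16·8, 17·8 + 16·7) = (119 − 128, 136 + 112) = (-9, 248); dropping signs (only squares matter) gives (9, 248); check 9² + 248² = 81 + 61504 = 61585 ✓.
Step 4: Order so x ≤ y and verify: 9² + 248² = 81 + 61504 = 61585 = n. ✓

n = 61585 = 9² + 248² (one valid representation with x ≤ y).


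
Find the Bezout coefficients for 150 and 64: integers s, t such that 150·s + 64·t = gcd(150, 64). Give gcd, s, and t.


Euclidean algorithm on (150, 64) — divide until remainder is 0:
  150 = 2 · 64 + 22
  64 = 2 · 22 + 20
  22 = 1 · 20 + 2
  20 = 10 · 2 + 0
gcd(150, 64) = 2.
Track Bezout coefficients alongside the remainders: start with r₀ = 150 = a·1 + b·0 (s = 1, t = 0) and r₁ = 64 = a·0 + b·1 (s = 0, t = 1); each new remainder r_{k+1} = r_{k-1} − q_k·r_k inherits s_{k+1} = s_{k-1} − q_k·s_k, t_{k+1} = t_{k-1} − q_k·t_k, so r_k = a·s_k + b·t_k at every step:
  q = 2: r = 22, s = 1 − 2·0 = 1, t = 0 − 2·1 = -2  (check: 150·1 + 64·(-2) = 22)
  q = 2: r = 20, s = 0 − 2·1 = -2, t = 1 − 2·(-2) = 5  (check: 150·(-2) + 64·5 = 20)
  q = 1: r = 2, s = 1 − 1·(-2) = 3, t = -2 − 1·5 = -7  (check: 150·3 + 64·(-7) = 2)
The row with r = 2 (the gcd) gives the Bezout coefficients s = 3, t = -7.
Result: 150 · (3) + 64 · (-7) = 2.

gcd(150, 64) = 2; s = 3, t = -7 (check: 150·3 + 64·(-7) = 2).


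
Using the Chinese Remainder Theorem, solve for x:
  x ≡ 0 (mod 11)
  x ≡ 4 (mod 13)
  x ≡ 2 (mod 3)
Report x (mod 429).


Moduli 11, 13, 3 are pairwise coprime; by CRT there is a unique solution modulo M = 11 · 13 · 3 = 429.
Solve pairwise, accumulating the modulus:
  Start with x ≡ 0 (mod 11).
  Combine with x ≡ 4 (mod 13): since gcd(11, 13) = 1, we get a unique residue mod 143.
    Write x = 0 + 11·t and substitute into x ≡ 4 (mod 13): 11·t ≡ 4 − 0 = 4 (mod 13).
    The inverse of 11 mod 13 is 6 (since 11·6 = 66 = 5·13 + 1), so t ≡ 6·4 = 24 ≡ 11 (mod 13).
    Then x = 0 + 11·11 = 121, valid modulo lcm(11, 13) = 143: x ≡ 121 (mod 143).
  Combine with x ≡ 2 (mod 3): since gcd(143, 3) = 1, we get a unique residue mod 429.
    Write x = 121 + 143·t and substitute into x ≡ 2 (mod 3): 143·t ≡ 2 − 121 = -119 (mod 3).
    Reduce coefficients mod 3: 2·t ≡ 1 (mod 3).
    The inverse of 2 mod 3 is 2 (since 2·2 = 4 = 1·3 + 1), so t ≡ 2·1 = 2 ≡ 2 (mod 3).
    Then x = 121 + 143·2 = 407, valid modulo lcm(143, 3) = 429: x ≡ 407 (mod 429).
Verify: 407 mod 11 = 0 ✓, 407 mod 13 = 4 ✓, 407 mod 3 = 2 ✓.

x ≡ 407 (mod 429).


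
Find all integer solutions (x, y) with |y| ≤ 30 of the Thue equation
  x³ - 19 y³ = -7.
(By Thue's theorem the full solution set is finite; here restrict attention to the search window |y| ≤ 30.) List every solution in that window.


The equation is x³ - 19y³ = -7. For fixed y, x³ = 19·y³ − 7, so a solution requires the RHS to be a perfect cube.
Strategy: iterate y from -30 to 30, compute RHS = 19·y³ − 7, and check whether it is a (positive or negative) perfect cube.
Check small values of y:
  y = 0: RHS = -7 is not a perfect cube.
  y = 1: RHS = 12 is not a perfect cube.
  y = -1: RHS = -26 is not a perfect cube.
  y = 2: RHS = 145 is not a perfect cube.
  y = -2: RHS = -159 is not a perfect cube.
  y = 3: RHS = 506 is not a perfect cube.
  y = -3: RHS = -520 is not a perfect cube.
Continuing the search up to |y| = 30 finds no solutions either.
No (x, y) in the scanned range satisfies the equation.

No integer solutions with |y| ≤ 30.
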